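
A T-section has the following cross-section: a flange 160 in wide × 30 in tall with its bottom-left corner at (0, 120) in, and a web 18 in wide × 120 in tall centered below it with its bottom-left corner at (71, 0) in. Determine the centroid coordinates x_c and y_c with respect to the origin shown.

Part | A | x̄ᵢ | ȳᵢ | A·x̄ᵢ | A·ȳᵢ
web | 2160.00 | 80.00 | 60.00 | 172800.00 | 129600.00
flange | 4800.00 | 80.00 | 135.00 | 384000.00 | 648000.00
Σ | 6960.00 |  |  | 556800.00 | 777600.00
x_c = 556800.00 / 6960.00 = 80.00 in
y_c = 777600.00 / 6960.00 = 111.72 in

x_c = 80.00 in, y_c = 111.72 in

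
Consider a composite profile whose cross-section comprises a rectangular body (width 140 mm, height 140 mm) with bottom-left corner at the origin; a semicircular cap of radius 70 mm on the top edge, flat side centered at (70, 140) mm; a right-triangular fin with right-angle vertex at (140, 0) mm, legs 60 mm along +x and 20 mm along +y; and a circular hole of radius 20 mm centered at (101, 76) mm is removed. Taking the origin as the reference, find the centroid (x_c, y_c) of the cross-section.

rectangular body: A = 140 × 140 = 19600.00, centroid at (70.00, 70.00).
semicircular top: A = ½π·70² = 7696.90, centroid at (70.00, 169.71).
triangular fin: A = ½·60·20 = 600.00, centroid at (160.00, 6.67).
hole: A = −π·20² = -1256.64, centroid at (101.00, 76.00).
ΣA = 26640.26 mm², ΣAx_c = 1879862.80 mm³, ΣAy_c = 2586728.53 mm³.
x_c = 1879862.80/26640.26 = 70.56 mm; y_c = 2586728.53/26640.26 = 97.10 mm.

x_c = 70.56 mm, y_c = 97.10 mm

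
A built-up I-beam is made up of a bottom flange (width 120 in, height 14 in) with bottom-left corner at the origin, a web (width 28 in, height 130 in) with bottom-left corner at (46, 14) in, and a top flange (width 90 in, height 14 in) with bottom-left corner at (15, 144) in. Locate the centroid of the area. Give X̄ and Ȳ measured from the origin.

X̄ = 60.00 in, Ȳ = 74.40 in

bottom flange: A = 120 × 14 = 1680.00, centroid at (60.00, 7.00).
web: A = 28 × 130 = 3640.00, centroid at (60.00, 79.00).
top flange: A = 90 × 14 = 1260.00, centroid at (60.00, 151.00).
ΣA = 6580.00 in², ΣAX̄ = 394800.00 in³, ΣAȲ = 489580.00 in³.
X̄ = 394800.00/6580.00 = 60.00 in; Ȳ = 489580.00/6580.00 = 74.40 in.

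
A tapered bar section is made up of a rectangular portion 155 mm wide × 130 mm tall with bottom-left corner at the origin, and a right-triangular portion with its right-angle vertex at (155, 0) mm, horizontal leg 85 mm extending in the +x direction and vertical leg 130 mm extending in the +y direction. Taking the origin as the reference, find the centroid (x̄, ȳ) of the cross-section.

x̄ = 100.27 mm, ȳ = 60.34 mm

rectangular portion: A = 155 × 130 = 20150.00, centroid at (77.50, 65.00).
triangular portion: A = ½·85·130 = 5525.00, centroid at (183.33, 43.33).
ΣA = 25675.00 mm², ΣAx̄ = 2574541.67 mm³, ΣAȳ = 1549166.67 mm³.
x̄ = 2574541.67/25675.00 = 100.27 mm; ȳ = 1549166.67/25675.00 = 60.34 mm.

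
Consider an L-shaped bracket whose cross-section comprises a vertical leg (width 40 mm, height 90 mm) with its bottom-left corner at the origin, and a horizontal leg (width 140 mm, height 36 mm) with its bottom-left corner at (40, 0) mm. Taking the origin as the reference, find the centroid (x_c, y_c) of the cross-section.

x_c = 72.50 mm, y_c = 29.25 mm

vertical leg: A = 40 × 90 = 3600.00, centroid at (20.00, 45.00).
horizontal leg: A = 140 × 36 = 5040.00, centroid at (110.00, 18.00).
ΣA = 8640.00 mm², ΣAx_c = 626400.00 mm³, ΣAy_c = 252720.00 mm³.
x_c = 626400.00/8640.00 = 72.50 mm; y_c = 252720.00/8640.00 = 29.25 mm.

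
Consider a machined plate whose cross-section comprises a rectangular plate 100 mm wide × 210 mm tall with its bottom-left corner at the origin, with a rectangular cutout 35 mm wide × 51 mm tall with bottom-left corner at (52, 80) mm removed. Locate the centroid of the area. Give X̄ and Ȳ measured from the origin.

X̄ = 48.19 mm, Ȳ = 104.95 mm

plate: A = 100 × 210 = 21000.00, centroid at (50.00, 105.00).
hole: A = −(35 × 51) = -1785.00, centroid at (69.50, 105.50).
ΣA = 19215.00 mm²
ΣAX̄ = (21000.00)(50.00) + (-1785.00)(69.50) = 925942.50 mm³
ΣAȲ = (21000.00)(105.00) + (-1785.00)(105.50) = 2016682.50 mm³
X̄ = 925942.50 / 19215.00 = 48.19 mm
Ȳ = 2016682.50 / 19215.00 = 104.95 mm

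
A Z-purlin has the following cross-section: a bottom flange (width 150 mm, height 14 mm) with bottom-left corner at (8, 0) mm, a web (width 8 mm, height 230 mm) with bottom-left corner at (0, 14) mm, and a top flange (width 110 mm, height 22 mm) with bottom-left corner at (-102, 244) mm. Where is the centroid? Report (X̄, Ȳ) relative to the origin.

X̄ = 10.68 mm, Ȳ = 136.66 mm

Part | A | x̄ᵢ | ȳᵢ | A·x̄ᵢ | A·ȳᵢ
bottom flange | 2100.00 | 83.00 | 7.00 | 174300.00 | 14700.00
web | 1840.00 | 4.00 | 129.00 | 7360.00 | 237360.00
top flange | 2420.00 | -47.00 | 255.00 | -113740.00 | 617100.00
Σ | 6360.00 |  |  | 67920.00 | 869160.00
X̄ = 67920.00 / 6360.00 = 10.68 mm
Ȳ = 869160.00 / 6360.00 = 136.66 mm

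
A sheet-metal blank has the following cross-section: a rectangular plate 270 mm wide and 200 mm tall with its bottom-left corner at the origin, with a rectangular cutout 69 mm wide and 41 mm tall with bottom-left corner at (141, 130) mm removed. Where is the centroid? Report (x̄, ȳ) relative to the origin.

x̄ = 132.76 mm, ȳ = 97.21 mm

Part | A | x̄ᵢ | ȳᵢ | A·x̄ᵢ | A·ȳᵢ
plate | 54000.00 | 135.00 | 100.00 | 7290000.00 | 5400000.00
hole | -2829.00 | 175.50 | 150.50 | -496489.50 | -425764.50
Σ | 51171.00 |  |  | 6793510.50 | 4974235.50
x̄ = 6793510.50 / 51171.00 = 132.76 mm
ȳ = 4974235.50 / 51171.00 = 97.21 mm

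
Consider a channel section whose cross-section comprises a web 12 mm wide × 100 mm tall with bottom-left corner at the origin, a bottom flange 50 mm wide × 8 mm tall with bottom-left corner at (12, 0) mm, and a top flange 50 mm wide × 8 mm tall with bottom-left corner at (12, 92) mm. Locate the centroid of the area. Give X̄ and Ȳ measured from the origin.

X̄ = 18.40 mm, Ȳ = 50.00 mm

web: A = 12 × 100 = 1200.00, centroid at (6.00, 50.00).
bottom flange: A = 50 × 8 = 400.00, centroid at (37.00, 4.00).
top flange: A = 50 × 8 = 400.00, centroid at (37.00, 96.00).
ΣA = 2000.00 mm², ΣAX̄ = 36800.00 mm³, ΣAȲ = 100000.00 mm³.
X̄ = 36800.00/2000.00 = 18.40 mm; Ȳ = 100000.00/2000.00 = 50.00 mm.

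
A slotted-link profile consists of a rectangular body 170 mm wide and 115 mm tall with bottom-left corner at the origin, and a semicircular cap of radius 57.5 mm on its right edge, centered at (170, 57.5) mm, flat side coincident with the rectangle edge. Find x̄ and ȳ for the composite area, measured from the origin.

x̄ = 107.96 mm, ȳ = 57.50 mm

rectangular body: A = 170 × 115 = 19550.00, centroid at (85.00, 57.50).
semicircular end: A = ½π·57.5² = 5193.45, centroid at (194.40, 57.50).
ΣA = 24743.45 mm²
ΣAx̄ = (19550.00)(85.00) + (5193.45)(194.40) = 2671375.29 mm³
ΣAȳ = (19550.00)(57.50) + (5193.45)(57.50) = 1422748.11 mm³
x̄ = 2671375.29 / 24743.45 = 107.96 mm
ȳ = 1422748.11 / 24743.45 = 57.50 mm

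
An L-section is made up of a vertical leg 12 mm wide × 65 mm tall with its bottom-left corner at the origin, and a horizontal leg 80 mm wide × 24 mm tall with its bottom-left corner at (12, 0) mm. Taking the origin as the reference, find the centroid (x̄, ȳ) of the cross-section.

Part | A | x̄ᵢ | ȳᵢ | A·x̄ᵢ | A·ȳᵢ
vertical leg | 780.00 | 6.00 | 32.50 | 4680.00 | 25350.00
horizontal leg | 1920.00 | 52.00 | 12.00 | 99840.00 | 23040.00
Σ | 2700.00 |  |  | 104520.00 | 48390.00
x̄ = 104520.00 / 2700.00 = 38.71 mm
ȳ = 48390.00 / 2700.00 = 17.92 mm

x̄ = 38.71 mm, ȳ = 17.92 mm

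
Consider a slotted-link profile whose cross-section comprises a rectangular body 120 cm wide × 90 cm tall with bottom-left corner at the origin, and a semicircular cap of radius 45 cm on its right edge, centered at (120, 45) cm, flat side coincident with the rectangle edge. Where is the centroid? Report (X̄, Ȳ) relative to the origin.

Part | A | x̄ᵢ | ȳᵢ | A·x̄ᵢ | A·ȳᵢ
rectangular body | 10800.00 | 60.00 | 45.00 | 648000.00 | 486000.00
semicircular end | 3180.86 | 139.10 | 45.00 | 442453.51 | 143138.82
Σ | 13980.86 |  |  | 1090453.51 | 629138.82
X̄ = 1090453.51 / 13980.86 = 78.00 cm
Ȳ = 629138.82 / 13980.86 = 45.00 cm

X̄ = 78.00 cm, Ȳ = 45.00 cm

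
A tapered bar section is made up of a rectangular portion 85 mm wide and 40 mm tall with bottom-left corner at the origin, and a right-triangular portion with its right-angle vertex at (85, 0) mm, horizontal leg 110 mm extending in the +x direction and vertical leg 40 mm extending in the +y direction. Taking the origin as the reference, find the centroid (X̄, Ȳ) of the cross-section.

X̄ = 73.60 mm, Ȳ = 17.38 mm

rectangular portion: A = 85 × 40 = 3400.00, centroid at (42.50, 20.00).
triangular portion: A = ½·110·40 = 2200.00, centroid at (121.67, 13.33).
ΣA = 5600.00 mm², ΣAX̄ = 412166.67 mm³, ΣAȲ = 97333.33 mm³.
X̄ = 412166.67/5600.00 = 73.60 mm; Ȳ = 97333.33/5600.00 = 17.38 mm.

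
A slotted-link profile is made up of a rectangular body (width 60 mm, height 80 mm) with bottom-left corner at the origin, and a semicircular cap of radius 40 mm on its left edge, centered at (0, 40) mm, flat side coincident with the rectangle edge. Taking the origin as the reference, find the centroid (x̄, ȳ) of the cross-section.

x̄ = 13.86 mm, ȳ = 40.00 mm

rectangular body: A = 60 × 80 = 4800.00, centroid at (30.00, 40.00).
semicircular end: A = ½π·40² = 2513.27, centroid at (-16.98, 40.00).
ΣA = 7313.27 mm²
ΣAx̄ = (4800.00)(30.00) + (2513.27)(-16.98) = 101333.33 mm³
ΣAȳ = (4800.00)(40.00) + (2513.27)(40.00) = 292530.96 mm³
x̄ = 101333.33 / 7313.27 = 13.86 mm
ȳ = 292530.96 / 7313.27 = 40.00 mm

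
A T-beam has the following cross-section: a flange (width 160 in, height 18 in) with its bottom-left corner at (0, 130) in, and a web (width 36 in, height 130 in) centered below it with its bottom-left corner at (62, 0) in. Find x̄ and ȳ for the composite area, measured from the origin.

x̄ = 80.00 in, ȳ = 93.19 in

web: A = 36 × 130 = 4680.00, centroid at (80.00, 65.00).
flange: A = 160 × 18 = 2880.00, centroid at (80.00, 139.00).
ΣA = 7560.00 in², ΣAx̄ = 604800.00 in³, ΣAȳ = 704520.00 in³.
x̄ = 604800.00/7560.00 = 80.00 in; ȳ = 704520.00/7560.00 = 93.19 in.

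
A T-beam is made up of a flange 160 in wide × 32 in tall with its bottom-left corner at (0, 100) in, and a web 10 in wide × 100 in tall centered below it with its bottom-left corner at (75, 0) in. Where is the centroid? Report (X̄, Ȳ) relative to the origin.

web: A = 10 × 100 = 1000.00, centroid at (80.00, 50.00).
flange: A = 160 × 32 = 5120.00, centroid at (80.00, 116.00).
ΣA = 6120.00 in², ΣAX̄ = 489600.00 in³, ΣAȲ = 643920.00 in³.
X̄ = 489600.00/6120.00 = 80.00 in; Ȳ = 643920.00/6120.00 = 105.22 in.

X̄ = 80.00 in, Ȳ = 105.22 in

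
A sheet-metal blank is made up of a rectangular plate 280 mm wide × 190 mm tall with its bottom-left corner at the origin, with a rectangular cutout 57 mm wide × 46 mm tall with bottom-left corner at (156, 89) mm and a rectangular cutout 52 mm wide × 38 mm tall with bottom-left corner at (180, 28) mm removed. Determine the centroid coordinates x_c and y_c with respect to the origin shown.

x_c = 134.92 mm, y_c = 96.03 mm

Part | A | x̄ᵢ | ȳᵢ | A·x̄ᵢ | A·ȳᵢ
plate | 53200.00 | 140.00 | 95.00 | 7448000.00 | 5054000.00
hole 1 | -2622.00 | 184.50 | 112.00 | -483759.00 | -293664.00
hole 2 | -1976.00 | 206.00 | 47.00 | -407056.00 | -92872.00
Σ | 48602.00 |  |  | 6557185.00 | 4667464.00
x_c = 6557185.00 / 48602.00 = 134.92 mm
y_c = 4667464.00 / 48602.00 = 96.03 mm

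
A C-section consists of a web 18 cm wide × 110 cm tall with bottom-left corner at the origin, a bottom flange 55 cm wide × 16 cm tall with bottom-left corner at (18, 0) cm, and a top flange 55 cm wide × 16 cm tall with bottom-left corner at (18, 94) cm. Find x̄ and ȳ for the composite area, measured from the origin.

web: A = 18 × 110 = 1980.00, centroid at (9.00, 55.00).
bottom flange: A = 55 × 16 = 880.00, centroid at (45.50, 8.00).
top flange: A = 55 × 16 = 880.00, centroid at (45.50, 102.00).
ΣA = 3740.00 cm², ΣAx̄ = 97900.00 cm³, ΣAȳ = 205700.00 cm³.
x̄ = 97900.00/3740.00 = 26.18 cm; ȳ = 205700.00/3740.00 = 55.00 cm.

x̄ = 26.18 cm, ȳ = 55.00 cm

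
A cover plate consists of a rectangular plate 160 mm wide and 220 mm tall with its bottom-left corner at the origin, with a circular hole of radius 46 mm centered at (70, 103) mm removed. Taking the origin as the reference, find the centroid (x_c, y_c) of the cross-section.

x_c = 82.33 mm, y_c = 111.63 mm

Part | A | x̄ᵢ | ȳᵢ | A·x̄ᵢ | A·ȳᵢ
plate | 35200.00 | 80.00 | 110.00 | 2816000.00 | 3872000.00
hole | -6647.61 | 70.00 | 103.00 | -465332.70 | -684703.84
Σ | 28552.39 |  |  | 2350667.30 | 3187296.16
x_c = 2350667.30 / 28552.39 = 82.33 mm
y_c = 3187296.16 / 28552.39 = 111.63 mm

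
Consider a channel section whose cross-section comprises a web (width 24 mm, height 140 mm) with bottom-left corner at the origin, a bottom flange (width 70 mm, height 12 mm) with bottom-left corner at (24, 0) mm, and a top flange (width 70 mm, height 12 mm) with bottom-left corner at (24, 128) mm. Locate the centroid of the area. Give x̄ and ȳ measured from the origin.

x̄ = 27.67 mm, ȳ = 70.00 mm

web: A = 24 × 140 = 3360.00, centroid at (12.00, 70.00).
bottom flange: A = 70 × 12 = 840.00, centroid at (59.00, 6.00).
top flange: A = 70 × 12 = 840.00, centroid at (59.00, 134.00).
ΣA = 5040.00 mm², ΣAx̄ = 139440.00 mm³, ΣAȳ = 352800.00 mm³.
x̄ = 139440.00/5040.00 = 27.67 mm; ȳ = 352800.00/5040.00 = 70.00 mm.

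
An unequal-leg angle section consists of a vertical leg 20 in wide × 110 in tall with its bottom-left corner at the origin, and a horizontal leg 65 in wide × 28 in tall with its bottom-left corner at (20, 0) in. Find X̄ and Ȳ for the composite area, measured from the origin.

X̄ = 29.24 in, Ȳ = 36.44 in

Part | A | x̄ᵢ | ȳᵢ | A·x̄ᵢ | A·ȳᵢ
vertical leg | 2200.00 | 10.00 | 55.00 | 22000.00 | 121000.00
horizontal leg | 1820.00 | 52.50 | 14.00 | 95550.00 | 25480.00
Σ | 4020.00 |  |  | 117550.00 | 146480.00
X̄ = 117550.00 / 4020.00 = 29.24 in
Ȳ = 146480.00 / 4020.00 = 36.44 in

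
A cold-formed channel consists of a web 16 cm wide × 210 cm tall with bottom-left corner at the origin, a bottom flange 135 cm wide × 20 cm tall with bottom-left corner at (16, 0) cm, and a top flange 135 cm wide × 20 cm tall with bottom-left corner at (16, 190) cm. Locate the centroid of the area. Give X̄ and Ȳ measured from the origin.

X̄ = 54.54 cm, Ȳ = 105.00 cm

Part | A | x̄ᵢ | ȳᵢ | A·x̄ᵢ | A·ȳᵢ
web | 3360.00 | 8.00 | 105.00 | 26880.00 | 352800.00
bottom flange | 2700.00 | 83.50 | 10.00 | 225450.00 | 27000.00
top flange | 2700.00 | 83.50 | 200.00 | 225450.00 | 540000.00
Σ | 8760.00 |  |  | 477780.00 | 919800.00
X̄ = 477780.00 / 8760.00 = 54.54 cm
Ȳ = 919800.00 / 8760.00 = 105.00 cm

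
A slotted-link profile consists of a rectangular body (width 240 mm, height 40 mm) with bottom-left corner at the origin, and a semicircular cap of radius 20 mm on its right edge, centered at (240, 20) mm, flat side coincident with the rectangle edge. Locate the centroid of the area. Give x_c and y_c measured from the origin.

x_c = 127.89 mm, y_c = 20.00 mm

rectangular body: A = 240 × 40 = 9600.00, centroid at (120.00, 20.00).
semicircular end: A = ½π·20² = 628.32, centroid at (248.49, 20.00).
ΣA = 10228.32 mm², ΣAx_c = 1308129.78 mm³, ΣAy_c = 204566.37 mm³.
x_c = 1308129.78/10228.32 = 127.89 mm; y_c = 204566.37/10228.32 = 20.00 mm.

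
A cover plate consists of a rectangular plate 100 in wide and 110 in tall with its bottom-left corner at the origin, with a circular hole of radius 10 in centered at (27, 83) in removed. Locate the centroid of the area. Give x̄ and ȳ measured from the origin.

Part | A | x̄ᵢ | ȳᵢ | A·x̄ᵢ | A·ȳᵢ
plate | 11000.00 | 50.00 | 55.00 | 550000.00 | 605000.00
hole | -314.16 | 27.00 | 83.00 | -8482.30 | -26075.22
Σ | 10685.84 |  |  | 541517.70 | 578924.78
x̄ = 541517.70 / 10685.84 = 50.68 in
ȳ = 578924.78 / 10685.84 = 54.18 in

x̄ = 50.68 in, ȳ = 54.18 in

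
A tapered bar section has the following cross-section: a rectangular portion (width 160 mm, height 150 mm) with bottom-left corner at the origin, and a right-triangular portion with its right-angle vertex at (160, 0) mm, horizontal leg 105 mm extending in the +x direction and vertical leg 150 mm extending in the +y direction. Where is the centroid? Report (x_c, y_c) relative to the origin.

x_c = 108.41 mm, y_c = 68.82 mm

rectangular portion: A = 160 × 150 = 24000.00, centroid at (80.00, 75.00).
triangular portion: A = ½·105·150 = 7875.00, centroid at (195.00, 50.00).
ΣA = 31875.00 mm², ΣAx_c = 3455625.00 mm³, ΣAy_c = 2193750.00 mm³.
x_c = 3455625.00/31875.00 = 108.41 mm; y_c = 2193750.00/31875.00 = 68.82 mm.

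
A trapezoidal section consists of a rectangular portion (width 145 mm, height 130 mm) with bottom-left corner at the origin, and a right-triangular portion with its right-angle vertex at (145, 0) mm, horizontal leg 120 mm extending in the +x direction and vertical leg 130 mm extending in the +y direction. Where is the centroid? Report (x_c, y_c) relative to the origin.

x_c = 105.43 mm, y_c = 58.66 mm

Part | A | x̄ᵢ | ȳᵢ | A·x̄ᵢ | A·ȳᵢ
rectangular portion | 18850.00 | 72.50 | 65.00 | 1366625.00 | 1225250.00
triangular portion | 7800.00 | 185.00 | 43.33 | 1443000.00 | 338000.00
Σ | 26650.00 |  |  | 2809625.00 | 1563250.00
x_c = 2809625.00 / 26650.00 = 105.43 mm
y_c = 1563250.00 / 26650.00 = 58.66 mm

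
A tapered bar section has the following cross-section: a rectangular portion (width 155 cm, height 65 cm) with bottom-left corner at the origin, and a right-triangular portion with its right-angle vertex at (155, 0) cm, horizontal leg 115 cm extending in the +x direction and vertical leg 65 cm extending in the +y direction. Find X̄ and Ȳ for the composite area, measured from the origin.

X̄ = 108.84 cm, Ȳ = 29.57 cm

Part | A | x̄ᵢ | ȳᵢ | A·x̄ᵢ | A·ȳᵢ
rectangular portion | 10075.00 | 77.50 | 32.50 | 780812.50 | 327437.50
triangular portion | 3737.50 | 193.33 | 21.67 | 722583.33 | 80979.17
Σ | 13812.50 |  |  | 1503395.83 | 408416.67
X̄ = 1503395.83 / 13812.50 = 108.84 cm
Ȳ = 408416.67 / 13812.50 = 29.57 cm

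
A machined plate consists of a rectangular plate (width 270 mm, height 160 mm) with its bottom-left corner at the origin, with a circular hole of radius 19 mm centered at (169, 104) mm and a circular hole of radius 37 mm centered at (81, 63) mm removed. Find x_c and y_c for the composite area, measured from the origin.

plate: A = 270 × 160 = 43200.00, centroid at (135.00, 80.00).
hole 1: A = −π·19² = -1134.11, centroid at (169.00, 104.00).
hole 2: A = −π·37² = -4300.84, centroid at (81.00, 63.00).
ΣA = 37765.04 mm², ΣAx_c = 5291966.51 mm³, ΣAy_c = 3067099.10 mm³.
x_c = 5291966.51/37765.04 = 140.13 mm; y_c = 3067099.10/37765.04 = 81.22 mm.

x_c = 140.13 mm, y_c = 81.22 mm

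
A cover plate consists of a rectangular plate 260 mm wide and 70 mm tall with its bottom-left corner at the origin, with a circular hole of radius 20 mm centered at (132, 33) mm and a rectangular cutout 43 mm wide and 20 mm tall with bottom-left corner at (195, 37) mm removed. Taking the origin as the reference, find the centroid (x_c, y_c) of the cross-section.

plate: A = 260 × 70 = 18200.00, centroid at (130.00, 35.00).
hole 1: A = −π·20² = -1256.64, centroid at (132.00, 33.00).
hole 2: A = −(43 × 20) = -860.00, centroid at (216.50, 47.00).
ΣA = 16083.36 mm²
ΣAx_c = (18200.00)(130.00) + (-1256.64)(132.00) + (-860.00)(216.50) = 2013933.91 mm³
ΣAy_c = (18200.00)(35.00) + (-1256.64)(33.00) + (-860.00)(47.00) = 555110.98 mm³
x_c = 2013933.91 / 16083.36 = 125.22 mm
y_c = 555110.98 / 16083.36 = 34.51 mm

x_c = 125.22 mm, y_c = 34.51 mm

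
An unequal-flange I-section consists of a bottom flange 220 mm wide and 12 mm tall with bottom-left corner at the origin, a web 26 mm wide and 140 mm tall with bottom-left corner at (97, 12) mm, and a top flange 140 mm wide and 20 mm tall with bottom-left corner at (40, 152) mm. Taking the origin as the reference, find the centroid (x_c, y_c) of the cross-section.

x_c = 110.00 mm, y_c = 84.57 mm

bottom flange: A = 220 × 12 = 2640.00, centroid at (110.00, 6.00).
web: A = 26 × 140 = 3640.00, centroid at (110.00, 82.00).
top flange: A = 140 × 20 = 2800.00, centroid at (110.00, 162.00).
ΣA = 9080.00 mm²
ΣAx_c = (2640.00)(110.00) + (3640.00)(110.00) + (2800.00)(110.00) = 998800.00 mm³
ΣAy_c = (2640.00)(6.00) + (3640.00)(82.00) + (2800.00)(162.00) = 767920.00 mm³
x_c = 998800.00 / 9080.00 = 110.00 mm
y_c = 767920.00 / 9080.00 = 84.57 mm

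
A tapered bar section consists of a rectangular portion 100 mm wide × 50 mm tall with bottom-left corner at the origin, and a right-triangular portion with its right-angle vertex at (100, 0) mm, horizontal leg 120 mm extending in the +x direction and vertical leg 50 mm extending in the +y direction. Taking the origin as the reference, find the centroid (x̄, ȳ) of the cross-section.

rectangular portion: A = 100 × 50 = 5000.00, centroid at (50.00, 25.00).
triangular portion: A = ½·120·50 = 3000.00, centroid at (140.00, 16.67).
ΣA = 8000.00 mm²
ΣAx̄ = (5000.00)(50.00) + (3000.00)(140.00) = 670000.00 mm³
ΣAȳ = (5000.00)(25.00) + (3000.00)(16.67) = 175000.00 mm³
x̄ = 670000.00 / 8000.00 = 83.75 mm
ȳ = 175000.00 / 8000.00 = 21.88 mm

x̄ = 83.75 mm, ȳ = 21.88 mm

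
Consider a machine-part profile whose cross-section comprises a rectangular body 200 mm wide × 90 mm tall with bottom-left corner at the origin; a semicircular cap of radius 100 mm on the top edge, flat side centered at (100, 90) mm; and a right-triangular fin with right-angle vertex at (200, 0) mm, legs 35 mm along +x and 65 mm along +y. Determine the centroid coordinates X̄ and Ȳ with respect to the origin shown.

X̄ = 103.65 mm, Ȳ = 83.66 mm

rectangular body: A = 200 × 90 = 18000.00, centroid at (100.00, 45.00).
semicircular top: A = ½π·100² = 15707.96, centroid at (100.00, 132.44).
triangular fin: A = ½·35·65 = 1137.50, centroid at (211.67, 21.67).
ΣA = 34845.46 mm², ΣAX̄ = 3611567.16 mm³, ΣAȲ = 2915029.19 mm³.
X̄ = 3611567.16/34845.46 = 103.65 mm; Ȳ = 2915029.19/34845.46 = 83.66 mm.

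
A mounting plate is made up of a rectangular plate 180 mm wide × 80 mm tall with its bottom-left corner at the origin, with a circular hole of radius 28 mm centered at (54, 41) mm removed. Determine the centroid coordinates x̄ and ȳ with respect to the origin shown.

x̄ = 97.43 mm, ȳ = 39.79 mm

Part | A | x̄ᵢ | ȳᵢ | A·x̄ᵢ | A·ȳᵢ
plate | 14400.00 | 90.00 | 40.00 | 1296000.00 | 576000.00
hole | -2463.01 | 54.00 | 41.00 | -133002.47 | -100983.35
Σ | 11936.99 |  |  | 1162997.53 | 475016.65
x̄ = 1162997.53 / 11936.99 = 97.43 mm
ȳ = 475016.65 / 11936.99 = 39.79 mm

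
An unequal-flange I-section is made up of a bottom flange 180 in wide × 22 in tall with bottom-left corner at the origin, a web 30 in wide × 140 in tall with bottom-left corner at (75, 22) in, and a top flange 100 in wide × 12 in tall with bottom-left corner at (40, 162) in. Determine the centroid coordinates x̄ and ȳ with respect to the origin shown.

x̄ = 90.00 in, ȳ = 67.47 in

bottom flange: A = 180 × 22 = 3960.00, centroid at (90.00, 11.00).
web: A = 30 × 140 = 4200.00, centroid at (90.00, 92.00).
top flange: A = 100 × 12 = 1200.00, centroid at (90.00, 168.00).
ΣA = 9360.00 in², ΣAx̄ = 842400.00 in³, ΣAȳ = 631560.00 in³.
x̄ = 842400.00/9360.00 = 90.00 in; ȳ = 631560.00/9360.00 = 67.47 in.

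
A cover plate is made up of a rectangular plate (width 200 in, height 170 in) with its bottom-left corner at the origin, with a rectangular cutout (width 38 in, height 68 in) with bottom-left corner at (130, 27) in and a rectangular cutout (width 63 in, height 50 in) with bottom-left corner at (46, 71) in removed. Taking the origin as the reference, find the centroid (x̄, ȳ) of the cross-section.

plate: A = 200 × 170 = 34000.00, centroid at (100.00, 85.00).
hole 1: A = −(38 × 68) = -2584.00, centroid at (149.00, 61.00).
hole 2: A = −(63 × 50) = -3150.00, centroid at (77.50, 96.00).
ΣA = 28266.00 in², ΣAx̄ = 2770859.00 in³, ΣAȳ = 2429976.00 in³.
x̄ = 2770859.00/28266.00 = 98.03 in; ȳ = 2429976.00/28266.00 = 85.97 in.

x̄ = 98.03 in, ȳ = 85.97 in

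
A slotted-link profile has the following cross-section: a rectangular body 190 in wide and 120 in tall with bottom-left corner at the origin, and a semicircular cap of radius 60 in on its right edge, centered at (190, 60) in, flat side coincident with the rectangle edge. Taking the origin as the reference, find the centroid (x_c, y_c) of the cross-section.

x_c = 118.94 in, y_c = 60.00 in

Part | A | x̄ᵢ | ȳᵢ | A·x̄ᵢ | A·ȳᵢ
rectangular body | 22800.00 | 95.00 | 60.00 | 2166000.00 | 1368000.00
semicircular end | 5654.87 | 215.46 | 60.00 | 1218424.69 | 339292.01
Σ | 28454.87 |  |  | 3384424.69 | 1707292.01
x_c = 3384424.69 / 28454.87 = 118.94 in
y_c = 1707292.01 / 28454.87 = 60.00 in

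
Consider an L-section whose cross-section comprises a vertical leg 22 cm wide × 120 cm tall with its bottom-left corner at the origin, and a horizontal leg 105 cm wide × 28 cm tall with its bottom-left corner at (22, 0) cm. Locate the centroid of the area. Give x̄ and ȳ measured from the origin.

vertical leg: A = 22 × 120 = 2640.00, centroid at (11.00, 60.00).
horizontal leg: A = 105 × 28 = 2940.00, centroid at (74.50, 14.00).
ΣA = 5580.00 cm²
ΣAx̄ = (2640.00)(11.00) + (2940.00)(74.50) = 248070.00 cm³
ΣAȳ = (2640.00)(60.00) + (2940.00)(14.00) = 199560.00 cm³
x̄ = 248070.00 / 5580.00 = 44.46 cm
ȳ = 199560.00 / 5580.00 = 35.76 cm

x̄ = 44.46 cm, ȳ = 35.76 cm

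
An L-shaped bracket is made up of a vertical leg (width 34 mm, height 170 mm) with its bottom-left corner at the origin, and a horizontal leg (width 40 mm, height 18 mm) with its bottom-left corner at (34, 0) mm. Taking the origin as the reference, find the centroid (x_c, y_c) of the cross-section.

x_c = 21.10 mm, y_c = 76.58 mm

vertical leg: A = 34 × 170 = 5780.00, centroid at (17.00, 85.00).
horizontal leg: A = 40 × 18 = 720.00, centroid at (54.00, 9.00).
ΣA = 6500.00 mm²
ΣAx_c = (5780.00)(17.00) + (720.00)(54.00) = 137140.00 mm³
ΣAy_c = (5780.00)(85.00) + (720.00)(9.00) = 497780.00 mm³
x_c = 137140.00 / 6500.00 = 21.10 mm
y_c = 497780.00 / 6500.00 = 76.58 mm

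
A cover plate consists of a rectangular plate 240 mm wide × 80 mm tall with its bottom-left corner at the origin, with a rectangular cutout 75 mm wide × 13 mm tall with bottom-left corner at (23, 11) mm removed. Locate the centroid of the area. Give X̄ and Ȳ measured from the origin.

plate: A = 240 × 80 = 19200.00, centroid at (120.00, 40.00).
hole: A = −(75 × 13) = -975.00, centroid at (60.50, 17.50).
ΣA = 18225.00 mm², ΣAX̄ = 2245012.50 mm³, ΣAȲ = 750937.50 mm³.
X̄ = 2245012.50/18225.00 = 123.18 mm; Ȳ = 750937.50/18225.00 = 41.20 mm.

X̄ = 123.18 mm, Ȳ = 41.20 mm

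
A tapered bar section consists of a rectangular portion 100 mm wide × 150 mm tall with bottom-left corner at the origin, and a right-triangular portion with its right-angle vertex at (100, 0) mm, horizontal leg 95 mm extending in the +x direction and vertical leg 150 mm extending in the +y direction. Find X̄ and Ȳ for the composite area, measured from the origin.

X̄ = 76.30 mm, Ȳ = 66.95 mm

Part | A | x̄ᵢ | ȳᵢ | A·x̄ᵢ | A·ȳᵢ
rectangular portion | 15000.00 | 50.00 | 75.00 | 750000.00 | 1125000.00
triangular portion | 7125.00 | 131.67 | 50.00 | 938125.00 | 356250.00
Σ | 22125.00 |  |  | 1688125.00 | 1481250.00
X̄ = 1688125.00 / 22125.00 = 76.30 mm
Ȳ = 1481250.00 / 22125.00 = 66.95 mm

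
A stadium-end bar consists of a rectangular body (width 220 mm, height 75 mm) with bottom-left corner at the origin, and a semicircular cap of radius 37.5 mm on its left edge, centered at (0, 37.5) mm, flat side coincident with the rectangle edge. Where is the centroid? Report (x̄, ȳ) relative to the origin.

x̄ = 95.13 mm, ȳ = 37.50 mm

rectangular body: A = 220 × 75 = 16500.00, centroid at (110.00, 37.50).
semicircular end: A = ½π·37.5² = 2208.93, centroid at (-15.92, 37.50).
ΣA = 18708.93 mm²
ΣAx̄ = (16500.00)(110.00) + (2208.93)(-15.92) = 1779843.75 mm³
ΣAȳ = (16500.00)(37.50) + (2208.93)(37.50) = 701584.96 mm³
x̄ = 1779843.75 / 18708.93 = 95.13 mm
ȳ = 701584.96 / 18708.93 = 37.50 mm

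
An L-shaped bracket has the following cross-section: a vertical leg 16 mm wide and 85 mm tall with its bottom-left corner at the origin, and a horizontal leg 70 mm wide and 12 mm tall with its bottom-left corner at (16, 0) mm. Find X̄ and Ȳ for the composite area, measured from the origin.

Part | A | x̄ᵢ | ȳᵢ | A·x̄ᵢ | A·ȳᵢ
vertical leg | 1360.00 | 8.00 | 42.50 | 10880.00 | 57800.00
horizontal leg | 840.00 | 51.00 | 6.00 | 42840.00 | 5040.00
Σ | 2200.00 |  |  | 53720.00 | 62840.00
X̄ = 53720.00 / 2200.00 = 24.42 mm
Ȳ = 62840.00 / 2200.00 = 28.56 mm

X̄ = 24.42 mm, Ȳ = 28.56 mm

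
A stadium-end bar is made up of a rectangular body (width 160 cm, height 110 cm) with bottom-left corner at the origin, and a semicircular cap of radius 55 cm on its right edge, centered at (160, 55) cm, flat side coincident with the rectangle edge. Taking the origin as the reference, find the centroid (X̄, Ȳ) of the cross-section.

X̄ = 101.97 cm, Ȳ = 55.00 cm

Part | A | x̄ᵢ | ȳᵢ | A·x̄ᵢ | A·ȳᵢ
rectangular body | 17600.00 | 80.00 | 55.00 | 1408000.00 | 968000.00
semicircular end | 4751.66 | 183.34 | 55.00 | 871182.09 | 261341.24
Σ | 22351.66 |  |  | 2279182.09 | 1229341.24
X̄ = 2279182.09 / 22351.66 = 101.97 cm
Ȳ = 1229341.24 / 22351.66 = 55.00 cm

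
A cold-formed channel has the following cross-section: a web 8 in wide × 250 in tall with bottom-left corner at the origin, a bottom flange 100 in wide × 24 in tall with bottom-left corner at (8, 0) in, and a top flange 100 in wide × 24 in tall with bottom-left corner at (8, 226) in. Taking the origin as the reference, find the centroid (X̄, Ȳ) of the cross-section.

X̄ = 42.12 in, Ȳ = 125.00 in

web: A = 8 × 250 = 2000.00, centroid at (4.00, 125.00).
bottom flange: A = 100 × 24 = 2400.00, centroid at (58.00, 12.00).
top flange: A = 100 × 24 = 2400.00, centroid at (58.00, 238.00).
ΣA = 6800.00 in²
ΣAX̄ = (2000.00)(4.00) + (2400.00)(58.00) + (2400.00)(58.00) = 286400.00 in³
ΣAȲ = (2000.00)(125.00) + (2400.00)(12.00) + (2400.00)(238.00) = 850000.00 in³
X̄ = 286400.00 / 6800.00 = 42.12 in
Ȳ = 850000.00 / 6800.00 = 125.00 in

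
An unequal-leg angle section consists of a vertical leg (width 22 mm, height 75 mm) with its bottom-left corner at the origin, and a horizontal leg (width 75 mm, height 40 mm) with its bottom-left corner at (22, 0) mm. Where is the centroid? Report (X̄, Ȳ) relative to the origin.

Part | A | x̄ᵢ | ȳᵢ | A·x̄ᵢ | A·ȳᵢ
vertical leg | 1650.00 | 11.00 | 37.50 | 18150.00 | 61875.00
horizontal leg | 3000.00 | 59.50 | 20.00 | 178500.00 | 60000.00
Σ | 4650.00 |  |  | 196650.00 | 121875.00
X̄ = 196650.00 / 4650.00 = 42.29 mm
Ȳ = 121875.00 / 4650.00 = 26.21 mm

X̄ = 42.29 mm, Ȳ = 26.21 mm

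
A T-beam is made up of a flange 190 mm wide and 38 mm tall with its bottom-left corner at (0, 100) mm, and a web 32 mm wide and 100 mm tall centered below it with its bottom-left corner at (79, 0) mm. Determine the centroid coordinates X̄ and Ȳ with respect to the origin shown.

X̄ = 95.00 mm, Ȳ = 97.81 mm

web: A = 32 × 100 = 3200.00, centroid at (95.00, 50.00).
flange: A = 190 × 38 = 7220.00, centroid at (95.00, 119.00).
ΣA = 10420.00 mm²
ΣAX̄ = (3200.00)(95.00) + (7220.00)(95.00) = 989900.00 mm³
ΣAȲ = (3200.00)(50.00) + (7220.00)(119.00) = 1019180.00 mm³
X̄ = 989900.00 / 10420.00 = 95.00 mm
Ȳ = 1019180.00 / 10420.00 = 97.81 mm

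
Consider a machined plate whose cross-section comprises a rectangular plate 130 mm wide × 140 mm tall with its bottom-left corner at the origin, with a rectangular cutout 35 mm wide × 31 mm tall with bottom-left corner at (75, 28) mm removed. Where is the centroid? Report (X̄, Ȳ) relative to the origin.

X̄ = 63.26 mm, Ȳ = 71.68 mm

plate: A = 130 × 140 = 18200.00, centroid at (65.00, 70.00).
hole: A = −(35 × 31) = -1085.00, centroid at (92.50, 43.50).
ΣA = 17115.00 mm², ΣAX̄ = 1082637.50 mm³, ΣAȲ = 1226802.50 mm³.
X̄ = 1082637.50/17115.00 = 63.26 mm; Ȳ = 1226802.50/17115.00 = 71.68 mm.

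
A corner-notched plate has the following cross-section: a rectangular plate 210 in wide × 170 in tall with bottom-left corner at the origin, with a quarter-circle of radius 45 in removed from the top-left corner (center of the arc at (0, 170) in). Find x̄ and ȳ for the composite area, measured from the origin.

x̄ = 109.01 in, ȳ = 81.93 in

plate: A = 210 × 170 = 35700.00, centroid at (105.00, 85.00).
removed quarter-circle: A = −¼π·45² = -1590.43, centroid at (19.10, 150.90).
ΣA = 34109.57 in², ΣAx̄ = 3718125.00 in³, ΣAȳ = 2794501.68 in³.
x̄ = 3718125.00/34109.57 = 109.01 in; ȳ = 2794501.68/34109.57 = 81.93 in.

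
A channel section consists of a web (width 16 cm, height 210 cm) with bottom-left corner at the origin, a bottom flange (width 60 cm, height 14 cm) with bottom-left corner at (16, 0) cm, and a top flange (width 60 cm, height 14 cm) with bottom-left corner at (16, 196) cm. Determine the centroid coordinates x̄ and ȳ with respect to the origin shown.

x̄ = 20.67 cm, ȳ = 105.00 cm

web: A = 16 × 210 = 3360.00, centroid at (8.00, 105.00).
bottom flange: A = 60 × 14 = 840.00, centroid at (46.00, 7.00).
top flange: A = 60 × 14 = 840.00, centroid at (46.00, 203.00).
ΣA = 5040.00 cm², ΣAx̄ = 104160.00 cm³, ΣAȳ = 529200.00 cm³.
x̄ = 104160.00/5040.00 = 20.67 cm; ȳ = 529200.00/5040.00 = 105.00 cm.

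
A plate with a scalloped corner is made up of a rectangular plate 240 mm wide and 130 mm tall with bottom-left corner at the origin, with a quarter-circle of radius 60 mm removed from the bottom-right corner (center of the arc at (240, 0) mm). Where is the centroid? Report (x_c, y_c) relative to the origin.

x_c = 110.58 mm, y_c = 68.94 mm

plate: A = 240 × 130 = 31200.00, centroid at (120.00, 65.00).
removed quarter-circle: A = −¼π·60² = -2827.43, centroid at (214.54, 25.46).
ΣA = 28372.57 mm²
ΣAx_c = (31200.00)(120.00) + (-2827.43)(214.54) = 3137415.99 mm³
ΣAy_c = (31200.00)(65.00) + (-2827.43)(25.46) = 1956000.00 mm³
x_c = 3137415.99 / 28372.57 = 110.58 mm
y_c = 1956000.00 / 28372.57 = 68.94 mm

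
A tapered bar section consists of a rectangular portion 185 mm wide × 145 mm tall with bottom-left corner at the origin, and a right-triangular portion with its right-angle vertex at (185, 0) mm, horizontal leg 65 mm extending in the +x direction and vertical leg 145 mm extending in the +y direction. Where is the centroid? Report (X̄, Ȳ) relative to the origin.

X̄ = 109.56 mm, Ȳ = 68.89 mm

Part | A | x̄ᵢ | ȳᵢ | A·x̄ᵢ | A·ȳᵢ
rectangular portion | 26825.00 | 92.50 | 72.50 | 2481312.50 | 1944812.50
triangular portion | 4712.50 | 206.67 | 48.33 | 973916.67 | 227770.83
Σ | 31537.50 |  |  | 3455229.17 | 2172583.33
X̄ = 3455229.17 / 31537.50 = 109.56 mm
Ȳ = 2172583.33 / 31537.50 = 68.89 mm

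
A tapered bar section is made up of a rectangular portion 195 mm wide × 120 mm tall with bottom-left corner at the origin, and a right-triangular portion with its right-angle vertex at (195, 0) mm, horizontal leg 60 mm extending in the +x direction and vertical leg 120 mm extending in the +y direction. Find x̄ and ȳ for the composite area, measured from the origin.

x̄ = 113.17 mm, ȳ = 57.33 mm

rectangular portion: A = 195 × 120 = 23400.00, centroid at (97.50, 60.00).
triangular portion: A = ½·60·120 = 3600.00, centroid at (215.00, 40.00).
ΣA = 27000.00 mm², ΣAx̄ = 3055500.00 mm³, ΣAȳ = 1548000.00 mm³.
x̄ = 3055500.00/27000.00 = 113.17 mm; ȳ = 1548000.00/27000.00 = 57.33 mm.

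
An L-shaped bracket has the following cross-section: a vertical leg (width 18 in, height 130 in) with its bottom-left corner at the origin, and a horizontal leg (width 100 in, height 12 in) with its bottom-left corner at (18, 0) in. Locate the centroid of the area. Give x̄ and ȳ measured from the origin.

x̄ = 29.00 in, ȳ = 45.00 in

vertical leg: A = 18 × 130 = 2340.00, centroid at (9.00, 65.00).
horizontal leg: A = 100 × 12 = 1200.00, centroid at (68.00, 6.00).
ΣA = 3540.00 in², ΣAx̄ = 102660.00 in³, ΣAȳ = 159300.00 in³.
x̄ = 102660.00/3540.00 = 29.00 in; ȳ = 159300.00/3540.00 = 45.00 in.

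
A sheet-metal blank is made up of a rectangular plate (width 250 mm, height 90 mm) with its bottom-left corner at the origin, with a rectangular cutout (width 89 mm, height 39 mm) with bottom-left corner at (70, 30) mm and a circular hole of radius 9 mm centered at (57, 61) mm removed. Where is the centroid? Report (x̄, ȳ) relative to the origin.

x̄ = 127.86 mm, ȳ = 43.95 mm

plate: A = 250 × 90 = 22500.00, centroid at (125.00, 45.00).
hole 1: A = −(89 × 39) = -3471.00, centroid at (114.50, 49.50).
hole 2: A = −π·9² = -254.47, centroid at (57.00, 61.00).
ΣA = 18774.53 mm², ΣAx̄ = 2400565.77 mm³, ΣAȳ = 825162.89 mm³.
x̄ = 2400565.77/18774.53 = 127.86 mm; ȳ = 825162.89/18774.53 = 43.95 mm.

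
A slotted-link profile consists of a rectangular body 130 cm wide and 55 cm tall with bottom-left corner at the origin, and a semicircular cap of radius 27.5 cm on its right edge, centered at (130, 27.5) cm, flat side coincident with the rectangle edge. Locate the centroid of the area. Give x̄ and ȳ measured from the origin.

x̄ = 75.92 cm, ȳ = 27.50 cm

rectangular body: A = 130 × 55 = 7150.00, centroid at (65.00, 27.50).
semicircular end: A = ½π·27.5² = 1187.91, centroid at (141.67, 27.50).
ΣA = 8337.91 cm², ΣAx̄ = 633043.50 cm³, ΣAȳ = 229292.65 cm³.
x̄ = 633043.50/8337.91 = 75.92 cm; ȳ = 229292.65/8337.91 = 27.50 cm.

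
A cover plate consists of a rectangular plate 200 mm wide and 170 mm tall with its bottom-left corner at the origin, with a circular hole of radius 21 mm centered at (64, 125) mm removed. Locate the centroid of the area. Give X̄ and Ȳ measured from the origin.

Part | A | x̄ᵢ | ȳᵢ | A·x̄ᵢ | A·ȳᵢ
plate | 34000.00 | 100.00 | 85.00 | 3400000.00 | 2890000.00
hole | -1385.44 | 64.00 | 125.00 | -88668.31 | -173180.30
Σ | 32614.56 |  |  | 3311331.69 | 2716819.70
X̄ = 3311331.69 / 32614.56 = 101.53 mm
Ȳ = 2716819.70 / 32614.56 = 83.30 mm

X̄ = 101.53 mm, Ȳ = 83.30 mm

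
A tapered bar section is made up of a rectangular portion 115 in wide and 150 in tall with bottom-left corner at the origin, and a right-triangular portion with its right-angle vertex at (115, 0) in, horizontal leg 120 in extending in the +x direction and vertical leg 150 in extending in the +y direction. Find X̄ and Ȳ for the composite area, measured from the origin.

X̄ = 90.93 in, Ȳ = 66.43 in

Part | A | x̄ᵢ | ȳᵢ | A·x̄ᵢ | A·ȳᵢ
rectangular portion | 17250.00 | 57.50 | 75.00 | 991875.00 | 1293750.00
triangular portion | 9000.00 | 155.00 | 50.00 | 1395000.00 | 450000.00
Σ | 26250.00 |  |  | 2386875.00 | 1743750.00
X̄ = 2386875.00 / 26250.00 = 90.93 in
Ȳ = 1743750.00 / 26250.00 = 66.43 in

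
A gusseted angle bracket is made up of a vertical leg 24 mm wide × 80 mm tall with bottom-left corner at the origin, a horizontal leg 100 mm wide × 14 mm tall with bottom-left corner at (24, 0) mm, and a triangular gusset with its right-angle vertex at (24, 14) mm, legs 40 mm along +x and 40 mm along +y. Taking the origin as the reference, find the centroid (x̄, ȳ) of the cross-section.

vertical leg: A = 24 × 80 = 1920.00, centroid at (12.00, 40.00).
horizontal leg: A = 100 × 14 = 1400.00, centroid at (74.00, 7.00).
gusset: A = ½·40·40 = 800.00, centroid at (37.33, 27.33).
ΣA = 4120.00 mm²
ΣAx̄ = (1920.00)(12.00) + (1400.00)(74.00) + (800.00)(37.33) = 156506.67 mm³
ΣAȳ = (1920.00)(40.00) + (1400.00)(7.00) + (800.00)(27.33) = 108466.67 mm³
x̄ = 156506.67 / 4120.00 = 37.99 mm
ȳ = 108466.67 / 4120.00 = 26.33 mm

x̄ = 37.99 mm, ȳ = 26.33 mm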